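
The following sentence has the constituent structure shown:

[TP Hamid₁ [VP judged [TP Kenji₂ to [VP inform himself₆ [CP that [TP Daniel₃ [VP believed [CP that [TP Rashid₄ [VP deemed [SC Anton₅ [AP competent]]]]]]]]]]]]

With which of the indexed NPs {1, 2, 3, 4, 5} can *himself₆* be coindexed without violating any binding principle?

*himself* is an anaphor, so Principle A applies: it must be bound in its binding domain.
Binding domain of *himself₆*: the embedded TP, whose subject is Kenji₂.
*Hamid₁* c-commands the anaphor but is outside its binding domain → cannot satisfy Principle A.
*Kenji₂* c-commands the anaphor within its binding domain → licit binder.
*Daniel₃* does not c-command the anaphor → cannot bind it.
*Rashid₄* does not c-command the anaphor → cannot bind it.
*Anton₅* does not c-command the anaphor → cannot bind it.

{2}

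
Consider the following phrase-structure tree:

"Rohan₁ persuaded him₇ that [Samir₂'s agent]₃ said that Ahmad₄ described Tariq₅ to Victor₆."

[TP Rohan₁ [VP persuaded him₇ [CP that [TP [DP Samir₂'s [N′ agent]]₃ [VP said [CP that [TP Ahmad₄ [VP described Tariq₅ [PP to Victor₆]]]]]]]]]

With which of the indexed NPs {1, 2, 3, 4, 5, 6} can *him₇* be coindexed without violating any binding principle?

none

*him* is a pronoun, so Principle B applies: it must be free in its binding domain.
Binding domain of *him₇*: the matrix TP, whose subject is Rohan₁.
*Rohan₁* c-commands the pronoun within its binding domain → coindexation would violate Principle B.
*Samir₂*: the pronoun c-commands this R-expression → coindexation would violate Principle C on *Samir₂*.
*[Samir₂'s agent]₃*: the pronoun c-commands this R-expression → coindexation would violate Principle C on *[Samir₂'s agent]₃*.
*Ahmad₄*: the pronoun c-commands this R-expression → coindexation would violate Principle C on *Ahmad₄*.
*Tariq₅*: the pronoun c-commands this R-expression → coindexation would violate Principle C on *Tariq₅*.
*Victor₆*: the pronoun c-commands this R-expression → coindexation would violate Principle C on *Victor₆*.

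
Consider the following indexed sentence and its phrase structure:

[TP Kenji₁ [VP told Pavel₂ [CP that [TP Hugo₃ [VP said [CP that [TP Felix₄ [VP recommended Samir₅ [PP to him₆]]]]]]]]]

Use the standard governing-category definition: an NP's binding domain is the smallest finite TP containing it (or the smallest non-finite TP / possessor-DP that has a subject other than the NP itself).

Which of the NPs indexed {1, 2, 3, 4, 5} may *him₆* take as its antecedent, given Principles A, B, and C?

{1, 2, 3}

*him* is a pronoun, so Principle B applies: it must be free in its binding domain.
Binding domain of *him₆*: the embedded TP, whose subject is Felix₄.
*Kenji₁* c-commands the pronoun but from outside its binding domain, and is not c-commanded by it → coindexation permitted.
*Pavel₂* c-commands the pronoun but from outside its binding domain, and is not c-commanded by it → coindexation permitted.
*Hugo₃* c-commands the pronoun but from outside its binding domain, and is not c-commanded by it → coindexation permitted.
*Felix₄* c-commands the pronoun within its binding domain → coindexation would violate Principle B.
*Samir₅* c-commands the pronoun within its binding domain → coindexation would violate Principle B.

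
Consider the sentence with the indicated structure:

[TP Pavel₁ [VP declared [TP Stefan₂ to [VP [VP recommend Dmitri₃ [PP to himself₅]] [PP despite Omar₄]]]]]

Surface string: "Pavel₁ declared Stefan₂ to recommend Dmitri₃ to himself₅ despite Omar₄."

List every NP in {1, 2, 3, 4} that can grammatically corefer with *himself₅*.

*himself* is an anaphor, so Principle A applies: it must be bound in its binding domain.
Binding domain of *himself₅*: the embedded TP, whose subject is Stefan₂.
*Pavel₁* c-commands the anaphor but is outside its binding domain → cannot satisfy Principle A.
*Stefan₂* c-commands the anaphor within its binding domain → licit binder.
*Dmitri₃* c-commands the anaphor within its binding domain → licit binder.
*Omar₄* does not c-command the anaphor → cannot bind it.

{2, 3}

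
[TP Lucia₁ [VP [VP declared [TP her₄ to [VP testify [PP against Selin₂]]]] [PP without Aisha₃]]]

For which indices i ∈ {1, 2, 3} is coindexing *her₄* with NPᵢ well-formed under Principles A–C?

{3}

*her* is a pronoun, so Principle B applies: it must be free in its binding domain.
Binding domain of *her₄*: the matrix TP, whose subject is Lucia₁.
*Lucia₁* c-commands the pronoun within its binding domain → coindexation would violate Principle B.
*Selin₂*: the pronoun c-commands this R-expression → coindexation would violate Principle C on *Selin₂*.
*Aisha₃* and the pronoun do not c-command one another → neither Principle B nor Principle C is at stake; coindexation permitted.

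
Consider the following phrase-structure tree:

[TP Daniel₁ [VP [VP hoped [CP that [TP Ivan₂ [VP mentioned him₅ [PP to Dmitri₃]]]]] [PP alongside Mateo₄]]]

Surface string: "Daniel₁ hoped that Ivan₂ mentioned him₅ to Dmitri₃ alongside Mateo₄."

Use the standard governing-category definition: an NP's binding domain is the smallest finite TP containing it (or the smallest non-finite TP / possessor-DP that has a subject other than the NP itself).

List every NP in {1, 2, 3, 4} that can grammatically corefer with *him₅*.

*him* is a pronoun, so Principle B applies: it must be free in its binding domain.
Binding domain of *him₅*: the embedded TP, whose subject is Ivan₂.
*Daniel₁* c-commands the pronoun but from outside its binding domain, and is not c-commanded by it → coindexation permitted.
*Ivan₂* c-commands the pronoun within its binding domain → coindexation would violate Principle B.
*Dmitri₃*: the pronoun c-commands this R-expression → coindexation would violate Principle C on *Dmitri₃*.
*Mateo₄* and the pronoun do not c-command one another → neither Principle B nor Principle C is at stake; coindexation permitted.

{1, 4}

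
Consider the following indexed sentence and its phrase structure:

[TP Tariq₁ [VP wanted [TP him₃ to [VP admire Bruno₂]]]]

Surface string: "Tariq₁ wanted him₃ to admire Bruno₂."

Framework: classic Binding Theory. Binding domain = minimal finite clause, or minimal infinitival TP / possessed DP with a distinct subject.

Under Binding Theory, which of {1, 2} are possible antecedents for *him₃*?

*him* is a pronoun, so Principle B applies: it must be free in its binding domain.
Binding domain of *him₃*: the matrix TP, whose subject is Tariq₁.
*Tariq₁* c-commands the pronoun within its binding domain → coindexation would violate Principle B.
*Bruno₂*: the pronoun c-commands this R-expression → coindexation would violate Principle C on *Bruno₂*.

none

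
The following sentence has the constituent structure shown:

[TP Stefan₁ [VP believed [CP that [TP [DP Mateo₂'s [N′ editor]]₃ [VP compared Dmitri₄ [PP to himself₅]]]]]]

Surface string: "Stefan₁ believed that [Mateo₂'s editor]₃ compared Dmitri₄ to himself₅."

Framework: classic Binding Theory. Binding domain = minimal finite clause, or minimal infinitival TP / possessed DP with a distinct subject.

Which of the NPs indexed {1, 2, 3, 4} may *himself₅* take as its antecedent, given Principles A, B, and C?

*himself* is an anaphor, so Principle A applies: it must be bound in its binding domain.
Binding domain of *himself₅*: the embedded TP, whose subject is [Mateo₂'s editor]₃.
*Stefan₁* c-commands the anaphor but is outside its binding domain → cannot satisfy Principle A.
*Mateo₂* does not c-command the anaphor → cannot bind it.
*[Mateo₂'s editor]₃* c-commands the anaphor within its binding domain → licit binder.
*Dmitri₄* c-commands the anaphor within its binding domain → licit binder.

{3, 4}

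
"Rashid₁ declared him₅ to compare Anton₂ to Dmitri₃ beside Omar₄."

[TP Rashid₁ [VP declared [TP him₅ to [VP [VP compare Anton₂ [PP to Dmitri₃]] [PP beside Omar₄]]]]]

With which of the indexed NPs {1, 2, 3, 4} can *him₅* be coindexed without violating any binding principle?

none

*him* is a pronoun, so Principle B applies: it must be free in its binding domain.
Binding domain of *him₅*: the matrix TP, whose subject is Rashid₁.
*Rashid₁* c-commands the pronoun within its binding domain → coindexation would violate Principle B.
*Anton₂*: the pronoun c-commands this R-expression → coindexation would violate Principle C on *Anton₂*.
*Dmitri₃*: the pronoun c-commands this R-expression → coindexation would violate Principle C on *Dmitri₃*.
*Omar₄*: the pronoun c-commands this R-expression → coindexation would violate Principle C on *Omar₄*.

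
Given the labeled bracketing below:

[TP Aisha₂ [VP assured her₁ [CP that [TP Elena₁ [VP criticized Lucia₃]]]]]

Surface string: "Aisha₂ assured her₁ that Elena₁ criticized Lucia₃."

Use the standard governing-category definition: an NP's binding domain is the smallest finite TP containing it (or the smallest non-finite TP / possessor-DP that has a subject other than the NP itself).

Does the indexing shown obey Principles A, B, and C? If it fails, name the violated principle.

The two coindexed NPs are *her₁* and *Elena₁*.
*Elena₁* is an R-expression. Principle C requires it to be free everywhere.
*her₁* c-commands it and carries the same index.
The R-expression is bound → Principle C violation.

Principle C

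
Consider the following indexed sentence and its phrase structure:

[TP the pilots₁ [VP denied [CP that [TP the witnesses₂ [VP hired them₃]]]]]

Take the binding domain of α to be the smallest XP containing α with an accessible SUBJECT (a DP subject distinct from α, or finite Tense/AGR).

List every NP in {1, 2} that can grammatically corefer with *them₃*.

{1}

*them* is a pronoun, so Principle B applies: it must be free in its binding domain.
Binding domain of *them₃*: the embedded TP, whose subject is the witnesses₂.
*the pilots₁* c-commands the pronoun but from outside its binding domain, and is not c-commanded by it → coindexation permitted.
*the witnesses₂* c-commands the pronoun within its binding domain → coindexation would violate Principle B.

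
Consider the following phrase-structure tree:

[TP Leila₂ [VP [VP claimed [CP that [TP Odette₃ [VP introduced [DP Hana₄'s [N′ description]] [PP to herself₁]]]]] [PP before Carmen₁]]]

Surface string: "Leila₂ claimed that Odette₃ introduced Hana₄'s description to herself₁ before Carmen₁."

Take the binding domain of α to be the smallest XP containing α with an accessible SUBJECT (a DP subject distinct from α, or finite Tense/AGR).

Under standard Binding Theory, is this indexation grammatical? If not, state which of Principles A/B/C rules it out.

Principle A

The two coindexed NPs are *Carmen₁* and *herself₁*.
*herself₁* is an anaphor. Principle A requires it to be bound within its binding domain — the embedded TP, whose subject is Odette₃.
Within that domain it is c-commanded by *Odette₃*, which does not share its index.
*Carmen₁* does not c-command the anaphor at all.
The anaphor is unbound in its domain → Principle A violation.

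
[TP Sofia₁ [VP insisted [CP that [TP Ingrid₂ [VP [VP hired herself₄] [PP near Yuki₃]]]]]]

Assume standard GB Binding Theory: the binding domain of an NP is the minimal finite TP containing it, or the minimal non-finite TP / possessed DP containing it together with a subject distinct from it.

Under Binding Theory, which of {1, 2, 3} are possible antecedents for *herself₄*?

*herself* is an anaphor, so Principle A applies: it must be bound in its binding domain.
Binding domain of *herself₄*: the embedded TP, whose subject is Ingrid₂.
*Sofia₁* c-commands the anaphor but is outside its binding domain → cannot satisfy Principle A.
*Ingrid₂* c-commands the anaphor within its binding domain → licit binder.
*Yuki₃* does not c-command the anaphor → cannot bind it.

{2}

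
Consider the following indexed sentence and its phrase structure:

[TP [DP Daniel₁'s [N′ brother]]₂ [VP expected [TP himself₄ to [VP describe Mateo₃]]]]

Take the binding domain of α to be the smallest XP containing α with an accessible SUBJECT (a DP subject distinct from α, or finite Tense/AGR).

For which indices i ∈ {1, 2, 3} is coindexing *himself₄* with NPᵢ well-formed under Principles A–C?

{2}

*himself* is an anaphor, so Principle A applies: it must be bound in its binding domain.
Binding domain of *himself₄*: the matrix TP, whose subject is [Daniel₁'s brother]₂.
*Daniel₁* does not c-command the anaphor → cannot bind it.
*[Daniel₁'s brother]₂* c-commands the anaphor within its binding domain → licit binder.
*Mateo₃* does not c-command the anaphor → cannot bind it.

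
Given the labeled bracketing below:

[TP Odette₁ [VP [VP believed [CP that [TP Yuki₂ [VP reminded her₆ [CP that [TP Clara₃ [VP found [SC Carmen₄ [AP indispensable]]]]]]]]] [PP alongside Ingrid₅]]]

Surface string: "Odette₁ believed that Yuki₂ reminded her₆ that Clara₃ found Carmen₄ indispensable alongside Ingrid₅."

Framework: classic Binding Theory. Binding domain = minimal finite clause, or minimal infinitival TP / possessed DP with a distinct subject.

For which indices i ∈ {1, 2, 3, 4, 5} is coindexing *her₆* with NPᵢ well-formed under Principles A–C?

{1, 5}

*her* is a pronoun, so Principle B applies: it must be free in its binding domain.
Binding domain of *her₆*: the embedded TP, whose subject is Yuki₂.
*Odette₁* c-commands the pronoun but from outside its binding domain, and is not c-commanded by it → coindexation permitted.
*Yuki₂* c-commands the pronoun within its binding domain → coindexation would violate Principle B.
*Clara₃*: the pronoun c-commands this R-expression → coindexation would violate Principle C on *Clara₃*.
*Carmen₄*: the pronoun c-commands this R-expression → coindexation would violate Principle C on *Carmen₄*.
*Ingrid₅* and the pronoun do not c-command one another → neither Principle B nor Principle C is at stake; coindexation permitted.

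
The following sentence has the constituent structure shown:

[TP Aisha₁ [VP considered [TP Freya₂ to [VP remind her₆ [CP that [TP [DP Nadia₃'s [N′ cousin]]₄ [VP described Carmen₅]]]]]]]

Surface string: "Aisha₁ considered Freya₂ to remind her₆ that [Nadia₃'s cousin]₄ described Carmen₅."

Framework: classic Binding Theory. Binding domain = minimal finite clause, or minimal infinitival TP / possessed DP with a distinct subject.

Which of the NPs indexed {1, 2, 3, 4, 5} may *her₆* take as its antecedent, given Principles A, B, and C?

{1}

*her* is a pronoun, so Principle B applies: it must be free in its binding domain.
Binding domain of *her₆*: the embedded TP, whose subject is Freya₂.
*Aisha₁* c-commands the pronoun but from outside its binding domain, and is not c-commanded by it → coindexation permitted.
*Freya₂* c-commands the pronoun within its binding domain → coindexation would violate Principle B.
*Nadia₃*: the pronoun c-commands this R-expression → coindexation would violate Principle C on *Nadia₃*.
*[Nadia₃'s cousin]₄*: the pronoun c-commands this R-expression → coindexation would violate Principle C on *[Nadia₃'s cousin]₄*.
*Carmen₅*: the pronoun c-commands this R-expression → coindexation would violate Principle C on *Carmen₅*.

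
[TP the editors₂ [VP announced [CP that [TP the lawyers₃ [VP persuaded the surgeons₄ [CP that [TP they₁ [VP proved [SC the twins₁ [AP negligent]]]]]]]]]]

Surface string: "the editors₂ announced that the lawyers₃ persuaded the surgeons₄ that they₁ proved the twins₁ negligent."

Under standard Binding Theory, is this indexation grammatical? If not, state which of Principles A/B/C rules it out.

The two coindexed NPs are *they₁* and *the twins₁*.
*the twins₁* is an R-expression. Principle C requires it to be free everywhere.
*they₁* c-commands it and carries the same index.
The R-expression is bound → Principle C violation.

Principle C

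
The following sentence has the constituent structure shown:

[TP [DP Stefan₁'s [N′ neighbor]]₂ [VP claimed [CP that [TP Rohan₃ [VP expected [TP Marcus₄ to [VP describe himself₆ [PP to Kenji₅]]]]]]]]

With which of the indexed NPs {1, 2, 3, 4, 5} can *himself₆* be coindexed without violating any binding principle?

{4}

*himself* is an anaphor, so Principle A applies: it must be bound in its binding domain.
Binding domain of *himself₆*: the embedded TP, whose subject is Marcus₄.
*Stefan₁* does not c-command the anaphor → cannot bind it.
*[Stefan₁'s neighbor]₂* c-commands the anaphor but is outside its binding domain → cannot satisfy Principle A.
*Rohan₃* c-commands the anaphor but is outside its binding domain → cannot satisfy Principle A.
*Marcus₄* c-commands the anaphor within its binding domain → licit binder.
*Kenji₅* does not c-command the anaphor → cannot bind it.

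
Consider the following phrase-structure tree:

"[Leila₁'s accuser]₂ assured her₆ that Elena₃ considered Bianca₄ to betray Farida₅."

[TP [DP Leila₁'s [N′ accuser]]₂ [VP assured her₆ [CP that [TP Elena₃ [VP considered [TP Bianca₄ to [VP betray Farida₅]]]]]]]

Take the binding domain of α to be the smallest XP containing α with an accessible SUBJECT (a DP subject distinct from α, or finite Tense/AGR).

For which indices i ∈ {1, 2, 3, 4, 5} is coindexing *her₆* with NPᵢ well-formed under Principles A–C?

*her* is a pronoun, so Principle B applies: it must be free in its binding domain.
Binding domain of *her₆*: the matrix TP, whose subject is [Leila₁'s accuser]₂.
*Leila₁* and the pronoun do not c-command one another → neither Principle B nor Principle C is at stake; coindexation permitted.
*[Leila₁'s accuser]₂* c-commands the pronoun within its binding domain → coindexation would violate Principle B.
*Elena₃*: the pronoun c-commands this R-expression → coindexation would violate Principle C on *Elena₃*.
*Bianca₄*: the pronoun c-commands this R-expression → coindexation would violate Principle C on *Bianca₄*.
*Farida₅*: the pronoun c-commands this R-expression → coindexation would violate Principle C on *Farida₅*.

{1}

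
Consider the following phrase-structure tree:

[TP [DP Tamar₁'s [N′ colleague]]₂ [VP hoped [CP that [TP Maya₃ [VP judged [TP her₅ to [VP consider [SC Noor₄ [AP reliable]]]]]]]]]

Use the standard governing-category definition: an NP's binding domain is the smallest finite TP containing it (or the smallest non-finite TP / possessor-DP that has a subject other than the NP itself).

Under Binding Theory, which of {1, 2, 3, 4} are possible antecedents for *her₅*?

*her* is a pronoun, so Principle B applies: it must be free in its binding domain.
Binding domain of *her₅*: the embedded TP, whose subject is Maya₃.
*Tamar₁* and the pronoun do not c-command one another → neither Principle B nor Principle C is at stake; coindexation permitted.
*[Tamar₁'s colleague]₂* c-commands the pronoun but from outside its binding domain, and is not c-commanded by it → coindexation permitted.
*Maya₃* c-commands the pronoun within its binding domain → coindexation would violate Principle B.
*Noor₄*: the pronoun c-commands this R-expression → coindexation would violate Principle C on *Noor₄*.

{1, 2}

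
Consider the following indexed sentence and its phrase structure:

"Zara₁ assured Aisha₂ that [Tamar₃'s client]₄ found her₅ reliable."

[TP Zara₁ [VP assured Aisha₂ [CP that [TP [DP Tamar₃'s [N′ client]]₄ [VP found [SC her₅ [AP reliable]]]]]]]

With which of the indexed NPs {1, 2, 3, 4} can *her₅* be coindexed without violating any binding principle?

{1, 2, 3}

*her* is a pronoun, so Principle B applies: it must be free in its binding domain.
Binding domain of *her₅*: the embedded TP, whose subject is [Tamar₃'s client]₄.
*Zara₁* c-commands the pronoun but from outside its binding domain, and is not c-commanded by it → coindexation permitted.
*Aisha₂* c-commands the pronoun but from outside its binding domain, and is not c-commanded by it → coindexation permitted.
*Tamar₃* and the pronoun do not c-command one another → neither Principle B nor Principle C is at stake; coindexation permitted.
*[Tamar₃'s client]₄* c-commands the pronoun within its binding domain → coindexation would violate Principle B.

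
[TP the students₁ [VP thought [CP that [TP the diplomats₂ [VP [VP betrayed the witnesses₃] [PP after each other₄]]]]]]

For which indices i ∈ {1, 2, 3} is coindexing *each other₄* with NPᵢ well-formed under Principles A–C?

*each other* is an anaphor, so Principle A applies: it must be bound in its binding domain.
Binding domain of *each other₄*: the embedded TP, whose subject is the diplomats₂.
*the students₁* c-commands the anaphor but is outside its binding domain → cannot satisfy Principle A.
*the diplomats₂* c-commands the anaphor within its binding domain → licit binder.
*the witnesses₃* does not c-command the anaphor → cannot bind it.

{2}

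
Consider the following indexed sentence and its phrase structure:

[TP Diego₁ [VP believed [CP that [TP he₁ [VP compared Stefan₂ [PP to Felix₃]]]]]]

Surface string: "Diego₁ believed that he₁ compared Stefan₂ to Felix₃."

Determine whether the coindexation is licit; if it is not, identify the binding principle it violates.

grammatical

The two coindexed NPs are *Diego₁* and *he₁*.
*he₁* is a pronoun; nothing c-commands it within its binding domain (the embedded TP.), so Principle B holds trivially.
*Diego₁* is an R-expression; *he₁* does not c-command it, and no other NP shares its index, so Principle C is satisfied.
All principles are respected.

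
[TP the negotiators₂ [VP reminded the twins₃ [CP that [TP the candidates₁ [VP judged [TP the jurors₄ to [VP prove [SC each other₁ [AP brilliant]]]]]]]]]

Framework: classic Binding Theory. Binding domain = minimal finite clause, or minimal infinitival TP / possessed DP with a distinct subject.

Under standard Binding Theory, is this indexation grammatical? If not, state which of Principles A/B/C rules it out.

The two coindexed NPs are *the candidates₁* and *each other₁*.
*each other₁* is an anaphor. Principle A requires it to be bound within its binding domain — the embedded TP, whose subject is the jurors₄.
Within that domain it is c-commanded by *the jurors₄*, which does not share its index.
*the candidates₁* does c-command the anaphor, but from outside its binding domain.
The anaphor is unbound in its domain → Principle A violation.

Principle A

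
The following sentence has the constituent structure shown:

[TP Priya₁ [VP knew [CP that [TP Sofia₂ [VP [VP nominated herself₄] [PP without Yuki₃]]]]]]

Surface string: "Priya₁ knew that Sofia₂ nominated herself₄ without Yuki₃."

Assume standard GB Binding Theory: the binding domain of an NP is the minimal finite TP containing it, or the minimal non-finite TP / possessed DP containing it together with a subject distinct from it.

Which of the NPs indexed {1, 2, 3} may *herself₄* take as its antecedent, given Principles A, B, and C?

{2}

*herself* is an anaphor, so Principle A applies: it must be bound in its binding domain.
Binding domain of *herself₄*: the embedded TP, whose subject is Sofia₂.
*Priya₁* c-commands the anaphor but is outside its binding domain → cannot satisfy Principle A.
*Sofia₂* c-commands the anaphor within its binding domain → licit binder.
*Yuki₃* does not c-command the anaphor → cannot bind it.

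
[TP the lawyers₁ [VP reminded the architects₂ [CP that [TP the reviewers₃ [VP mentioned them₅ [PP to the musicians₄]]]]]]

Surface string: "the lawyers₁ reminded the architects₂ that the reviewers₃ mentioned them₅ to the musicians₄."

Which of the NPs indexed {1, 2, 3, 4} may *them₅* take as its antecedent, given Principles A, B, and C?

*them* is a pronoun, so Principle B applies: it must be free in its binding domain.
Binding domain of *them₅*: the embedded TP, whose subject is the reviewers₃.
*the lawyers₁* c-commands the pronoun but from outside its binding domain, and is not c-commanded by it → coindexation permitted.
*the architects₂* c-commands the pronoun but from outside its binding domain, and is not c-commanded by it → coindexation permitted.
*the reviewers₃* c-commands the pronoun within its binding domain → coindexation would violate Principle B.
*the musicians₄*: the pronoun c-commands this R-expression → coindexation would violate Principle C on *the musicians₄*.

{1, 2}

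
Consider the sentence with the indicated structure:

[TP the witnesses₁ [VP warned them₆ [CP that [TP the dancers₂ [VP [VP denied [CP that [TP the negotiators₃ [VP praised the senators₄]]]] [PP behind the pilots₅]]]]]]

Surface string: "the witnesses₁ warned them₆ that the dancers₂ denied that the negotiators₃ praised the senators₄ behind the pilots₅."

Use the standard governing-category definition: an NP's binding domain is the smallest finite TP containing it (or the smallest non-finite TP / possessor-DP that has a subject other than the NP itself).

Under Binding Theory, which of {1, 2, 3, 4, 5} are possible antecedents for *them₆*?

*them* is a pronoun, so Principle B applies: it must be free in its binding domain.
Binding domain of *them₆*: the matrix TP, whose subject is the witnesses₁.
*the witnesses₁* c-commands the pronoun within its binding domain → coindexation would violate Principle B.
*the dancers₂*: the pronoun c-commands this R-expression → coindexation would violate Principle C on *the dancers₂*.
*the negotiators₃*: the pronoun c-commands this R-expression → coindexation would violate Principle C on *the negotiators₃*.
*the senators₄*: the pronoun c-commands this R-expression → coindexation would violate Principle C on *the senators₄*.
*the pilots₅*: the pronoun c-commands this R-expression → coindexation would violate Principle C on *the pilots₅*.

none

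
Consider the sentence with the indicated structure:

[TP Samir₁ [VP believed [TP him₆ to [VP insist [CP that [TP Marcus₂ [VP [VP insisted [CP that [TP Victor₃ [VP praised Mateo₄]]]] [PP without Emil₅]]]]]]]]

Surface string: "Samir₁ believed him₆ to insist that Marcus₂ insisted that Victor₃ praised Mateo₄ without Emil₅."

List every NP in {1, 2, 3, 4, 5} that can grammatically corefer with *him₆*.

*him* is a pronoun, so Principle B applies: it must be free in its binding domain.
Binding domain of *him₆*: the matrix TP, whose subject is Samir₁.
*Samir₁* c-commands the pronoun within its binding domain → coindexation would violate Principle B.
*Marcus₂*: the pronoun c-commands this R-expression → coindexation would violate Principle C on *Marcus₂*.
*Victor₃*: the pronoun c-commands this R-expression → coindexation would violate Principle C on *Victor₃*.
*Mateo₄*: the pronoun c-commands this R-expression → coindexation would violate Principle C on *Mateo₄*.
*Emil₅*: the pronoun c-commands this R-expression → coindexation would violate Principle C on *Emil₅*.

none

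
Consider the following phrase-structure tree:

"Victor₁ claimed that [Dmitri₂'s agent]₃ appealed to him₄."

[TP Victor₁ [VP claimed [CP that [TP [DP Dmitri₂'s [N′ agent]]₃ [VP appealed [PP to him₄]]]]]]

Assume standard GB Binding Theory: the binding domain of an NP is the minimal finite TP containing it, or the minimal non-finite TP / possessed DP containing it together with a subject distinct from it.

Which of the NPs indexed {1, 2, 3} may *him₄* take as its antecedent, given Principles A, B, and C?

*him* is a pronoun, so Principle B applies: it must be free in its binding domain.
Binding domain of *him₄*: the embedded TP, whose subject is [Dmitri₂'s agent]₃.
*Victor₁* c-commands the pronoun but from outside its binding domain, and is not c-commanded by it → coindexation permitted.
*Dmitri₂* and the pronoun do not c-command one another → neither Principle B nor Principle C is at stake; coindexation permitted.
*[Dmitri₂'s agent]₃* c-commands the pronoun within its binding domain → coindexation would violate Principle B.

{1, 2}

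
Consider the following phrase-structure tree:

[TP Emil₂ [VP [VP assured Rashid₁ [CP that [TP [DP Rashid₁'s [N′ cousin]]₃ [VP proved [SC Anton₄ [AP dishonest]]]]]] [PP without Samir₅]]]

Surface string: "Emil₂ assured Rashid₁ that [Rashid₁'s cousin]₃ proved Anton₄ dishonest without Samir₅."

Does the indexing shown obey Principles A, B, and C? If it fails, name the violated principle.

The two coindexed NPs are *Rashid₁* (the lower occurrence) and *Rashid₁* (the higher occurrence).
*Rashid₁* (the lower occurrence) is an R-expression. Principle C requires it to be free everywhere.
*Rashid₁* (the higher occurrence) c-commands it and carries the same index.
The R-expression is bound → Principle C violation.

Principle C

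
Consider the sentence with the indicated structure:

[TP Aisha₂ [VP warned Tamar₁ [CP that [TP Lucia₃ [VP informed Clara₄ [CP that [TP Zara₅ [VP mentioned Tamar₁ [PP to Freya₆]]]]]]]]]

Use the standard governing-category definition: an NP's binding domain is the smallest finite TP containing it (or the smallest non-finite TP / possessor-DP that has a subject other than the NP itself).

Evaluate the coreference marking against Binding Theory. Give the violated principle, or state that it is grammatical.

The two coindexed NPs are *Tamar₁* (the lower occurrence) and *Tamar₁* (the higher occurrence).
*Tamar₁* (the lower occurrence) is an R-expression. Principle C requires it to be free everywhere.
*Tamar₁* (the higher occurrence) c-commands it and carries the same index.
The R-expression is bound → Principle C violation.

Principle C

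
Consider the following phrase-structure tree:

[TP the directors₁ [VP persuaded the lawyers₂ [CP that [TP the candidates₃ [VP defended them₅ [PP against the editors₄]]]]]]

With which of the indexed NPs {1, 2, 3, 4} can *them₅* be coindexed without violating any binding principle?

*them* is a pronoun, so Principle B applies: it must be free in its binding domain.
Binding domain of *them₅*: the embedded TP, whose subject is the candidates₃.
*the directors₁* c-commands the pronoun but from outside its binding domain, and is not c-commanded by it → coindexation permitted.
*the lawyers₂* c-commands the pronoun but from outside its binding domain, and is not c-commanded by it → coindexation permitted.
*the candidates₃* c-commands the pronoun within its binding domain → coindexation would violate Principle B.
*the editors₄*: the pronoun c-commands this R-expression → coindexation would violate Principle C on *the editors₄*.

{1, 2}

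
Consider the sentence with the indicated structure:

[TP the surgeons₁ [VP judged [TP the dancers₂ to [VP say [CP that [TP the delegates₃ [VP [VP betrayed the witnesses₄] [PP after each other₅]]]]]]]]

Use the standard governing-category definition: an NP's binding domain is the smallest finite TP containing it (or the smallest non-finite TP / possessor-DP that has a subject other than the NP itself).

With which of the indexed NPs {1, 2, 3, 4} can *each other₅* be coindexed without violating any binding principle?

{3}

*each other* is an anaphor, so Principle A applies: it must be bound in its binding domain.
Binding domain of *each other₅*: the embedded TP, whose subject is the delegates₃.
*the surgeons₁* c-commands the anaphor but is outside its binding domain → cannot satisfy Principle A.
*the dancers₂* c-commands the anaphor but is outside its binding domain → cannot satisfy Principle A.
*the delegates₃* c-commands the anaphor within its binding domain → licit binder.
*the witnesses₄* does not c-command the anaphor → cannot bind it.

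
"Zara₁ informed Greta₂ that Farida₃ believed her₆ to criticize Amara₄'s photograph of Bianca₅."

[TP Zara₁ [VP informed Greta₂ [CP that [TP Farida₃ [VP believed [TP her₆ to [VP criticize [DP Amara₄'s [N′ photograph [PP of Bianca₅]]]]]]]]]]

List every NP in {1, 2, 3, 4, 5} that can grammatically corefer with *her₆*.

{1, 2}

*her* is a pronoun, so Principle B applies: it must be free in its binding domain.
Binding domain of *her₆*: the embedded TP, whose subject is Farida₃.
*Zara₁* c-commands the pronoun but from outside its binding domain, and is not c-commanded by it → coindexation permitted.
*Greta₂* c-commands the pronoun but from outside its binding domain, and is not c-commanded by it → coindexation permitted.
*Farida₃* c-commands the pronoun within its binding domain → coindexation would violate Principle B.
*Amara₄*: the pronoun c-commands this R-expression → coindexation would violate Principle C on *Amara₄*.
*Bianca₅*: the pronoun c-commands this R-expression → coindexation would violate Principle C on *Bianca₅*.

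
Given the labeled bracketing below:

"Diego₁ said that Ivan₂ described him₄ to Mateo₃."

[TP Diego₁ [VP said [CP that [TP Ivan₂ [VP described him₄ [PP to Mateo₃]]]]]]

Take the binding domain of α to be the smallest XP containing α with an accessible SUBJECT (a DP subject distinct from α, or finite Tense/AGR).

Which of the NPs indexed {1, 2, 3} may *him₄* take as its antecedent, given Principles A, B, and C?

{1}

*him* is a pronoun, so Principle B applies: it must be free in its binding domain.
Binding domain of *him₄*: the embedded TP, whose subject is Ivan₂.
*Diego₁* c-commands the pronoun but from outside its binding domain, and is not c-commanded by it → coindexation permitted.
*Ivan₂* c-commands the pronoun within its binding domain → coindexation would violate Principle B.
*Mateo₃*: the pronoun c-commands this R-expression → coindexation would violate Principle C on *Mateo₃*.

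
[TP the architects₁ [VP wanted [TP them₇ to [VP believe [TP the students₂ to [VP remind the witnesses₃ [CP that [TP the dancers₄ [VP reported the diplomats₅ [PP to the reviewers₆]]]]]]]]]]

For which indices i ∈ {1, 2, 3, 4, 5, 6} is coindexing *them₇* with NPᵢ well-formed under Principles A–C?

*them* is a pronoun, so Principle B applies: it must be free in its binding domain.
Binding domain of *them₇*: the matrix TP, whose subject is the architects₁.
*the architects₁* c-commands the pronoun within its binding domain → coindexation would violate Principle B.
*the students₂*: the pronoun c-commands this R-expression → coindexation would violate Principle C on *the students₂*.
*the witnesses₃*: the pronoun c-commands this R-expression → coindexation would violate Principle C on *the witnesses₃*.
*the dancers₄*: the pronoun c-commands this R-expression → coindexation would violate Principle C on *the dancers₄*.
*the diplomats₅*: the pronoun c-commands this R-expression → coindexation would violate Principle C on *the diplomats₅*.
*the reviewers₆*: the pronoun c-commands this R-expression → coindexation would violate Principle C on *the reviewers₆*.

none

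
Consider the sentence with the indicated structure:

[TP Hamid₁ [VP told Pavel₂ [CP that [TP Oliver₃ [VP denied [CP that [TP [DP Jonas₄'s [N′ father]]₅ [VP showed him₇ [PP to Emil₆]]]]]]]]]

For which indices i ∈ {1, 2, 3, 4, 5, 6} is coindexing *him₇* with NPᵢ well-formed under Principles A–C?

*him* is a pronoun, so Principle B applies: it must be free in its binding domain.
Binding domain of *him₇*: the embedded TP, whose subject is [Jonas₄'s father]₅.
*Hamid₁* c-commands the pronoun but from outside its binding domain, and is not c-commanded by it → coindexation permitted.
*Pavel₂* c-commands the pronoun but from outside its binding domain, and is not c-commanded by it → coindexation permitted.
*Oliver₃* c-commands the pronoun but from outside its binding domain, and is not c-commanded by it → coindexation permitted.
*Jonas₄* and the pronoun do not c-command one another → neither Principle B nor Principle C is at stake; coindexation permitted.
*[Jonas₄'s father]₅* c-commands the pronoun within its binding domain → coindexation would violate Principle B.
*Emil₆*: the pronoun c-commands this R-expression → coindexation would violate Principle C on *Emil₆*.

{1, 2, 3, 4}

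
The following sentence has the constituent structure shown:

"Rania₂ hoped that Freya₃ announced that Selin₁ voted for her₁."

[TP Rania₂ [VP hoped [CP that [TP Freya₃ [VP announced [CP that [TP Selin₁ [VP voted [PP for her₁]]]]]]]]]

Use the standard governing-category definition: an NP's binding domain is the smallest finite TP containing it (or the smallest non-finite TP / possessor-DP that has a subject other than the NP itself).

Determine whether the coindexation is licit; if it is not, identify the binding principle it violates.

Principle B

The two coindexed NPs are *Selin₁* and *her₁*.
*her₁* is a pronoun. Its binding domain is the embedded TP, whose subject is Selin₁.
*Selin₁* c-commands it within that domain and carries the same index.
The pronoun is locally bound → Principle B violation.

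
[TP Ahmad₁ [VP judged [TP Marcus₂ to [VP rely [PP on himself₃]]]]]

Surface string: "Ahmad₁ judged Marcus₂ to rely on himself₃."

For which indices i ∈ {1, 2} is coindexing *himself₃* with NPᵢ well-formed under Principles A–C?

{2}

*himself* is an anaphor, so Principle A applies: it must be bound in its binding domain.
Binding domain of *himself₃*: the embedded TP, whose subject is Marcus₂.
*Ahmad₁* c-commands the anaphor but is outside its binding domain → cannot satisfy Principle A.
*Marcus₂* c-commands the anaphor within its binding domain → licit binder.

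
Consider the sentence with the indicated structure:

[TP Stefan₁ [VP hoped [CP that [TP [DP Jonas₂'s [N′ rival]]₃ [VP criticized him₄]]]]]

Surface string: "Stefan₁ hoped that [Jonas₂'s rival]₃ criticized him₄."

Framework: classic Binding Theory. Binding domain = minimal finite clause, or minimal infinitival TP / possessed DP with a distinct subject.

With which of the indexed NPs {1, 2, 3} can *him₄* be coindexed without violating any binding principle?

{1, 2}

*him* is a pronoun, so Principle B applies: it must be free in its binding domain.
Binding domain of *him₄*: the embedded TP, whose subject is [Jonas₂'s rival]₃.
*Stefan₁* c-commands the pronoun but from outside its binding domain, and is not c-commanded by it → coindexation permitted.
*Jonas₂* and the pronoun do not c-command one another → neither Principle B nor Principle C is at stake; coindexation permitted.
*[Jonas₂'s rival]₃* c-commands the pronoun within its binding domain → coindexation would violate Principle B.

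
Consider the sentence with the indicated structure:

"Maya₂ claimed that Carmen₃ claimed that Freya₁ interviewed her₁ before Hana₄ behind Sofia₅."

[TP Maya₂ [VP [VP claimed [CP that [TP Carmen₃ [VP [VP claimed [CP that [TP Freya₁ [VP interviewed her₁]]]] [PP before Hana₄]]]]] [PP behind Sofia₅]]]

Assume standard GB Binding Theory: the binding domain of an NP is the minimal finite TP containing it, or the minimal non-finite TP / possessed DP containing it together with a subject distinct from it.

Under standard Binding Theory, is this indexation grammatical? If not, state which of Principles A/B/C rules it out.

Principle B

The two coindexed NPs are *Freya₁* and *her₁*.
*her₁* is a pronoun. Its binding domain is the embedded TP, whose subject is Freya₁.
*Freya₁* c-commands it within that domain and carries the same index.
The pronoun is locally bound → Principle B violation.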